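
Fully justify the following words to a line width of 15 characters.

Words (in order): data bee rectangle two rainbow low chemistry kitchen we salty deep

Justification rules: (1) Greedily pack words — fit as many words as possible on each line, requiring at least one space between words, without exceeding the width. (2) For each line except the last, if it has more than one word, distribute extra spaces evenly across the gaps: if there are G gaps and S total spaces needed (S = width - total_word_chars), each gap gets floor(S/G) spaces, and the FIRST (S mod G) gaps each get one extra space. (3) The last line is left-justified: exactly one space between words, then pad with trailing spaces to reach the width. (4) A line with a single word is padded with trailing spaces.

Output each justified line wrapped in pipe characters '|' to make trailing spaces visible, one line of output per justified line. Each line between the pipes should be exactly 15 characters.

Line 1: ['data', 'bee'] (min_width=8, slack=7)
Line 2: ['rectangle', 'two'] (min_width=13, slack=2)
Line 3: ['rainbow', 'low'] (min_width=11, slack=4)
Line 4: ['chemistry'] (min_width=9, slack=6)
Line 5: ['kitchen', 'we'] (min_width=10, slack=5)
Line 6: ['salty', 'deep'] (min_width=10, slack=5)

Answer: |data        bee|
|rectangle   two|
|rainbow     low|
|chemistry      |
|kitchen      we|
|salty deep     |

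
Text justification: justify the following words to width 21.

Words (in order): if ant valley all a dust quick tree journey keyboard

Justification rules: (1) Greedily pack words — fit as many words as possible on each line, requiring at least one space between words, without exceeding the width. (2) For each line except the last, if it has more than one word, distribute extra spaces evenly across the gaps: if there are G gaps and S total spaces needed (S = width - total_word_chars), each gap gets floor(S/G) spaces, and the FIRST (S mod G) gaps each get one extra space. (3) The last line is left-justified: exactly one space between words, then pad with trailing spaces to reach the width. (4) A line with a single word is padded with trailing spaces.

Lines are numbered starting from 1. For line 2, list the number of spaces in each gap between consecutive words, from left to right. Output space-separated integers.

Answer: 4 4

Derivation:
Line 1: ['if', 'ant', 'valley', 'all', 'a'] (min_width=19, slack=2)
Line 2: ['dust', 'quick', 'tree'] (min_width=15, slack=6)
Line 3: ['journey', 'keyboard'] (min_width=16, slack=5)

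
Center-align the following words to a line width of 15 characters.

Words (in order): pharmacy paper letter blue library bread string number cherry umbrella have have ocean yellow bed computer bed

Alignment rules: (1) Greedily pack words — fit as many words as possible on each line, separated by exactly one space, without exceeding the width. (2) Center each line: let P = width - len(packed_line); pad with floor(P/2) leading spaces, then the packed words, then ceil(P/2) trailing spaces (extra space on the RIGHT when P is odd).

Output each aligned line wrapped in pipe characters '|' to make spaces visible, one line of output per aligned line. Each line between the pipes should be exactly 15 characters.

Answer: |pharmacy paper |
|  letter blue  |
| library bread |
| string number |
|cherry umbrella|
|have have ocean|
|  yellow bed   |
| computer bed  |

Derivation:
Line 1: ['pharmacy', 'paper'] (min_width=14, slack=1)
Line 2: ['letter', 'blue'] (min_width=11, slack=4)
Line 3: ['library', 'bread'] (min_width=13, slack=2)
Line 4: ['string', 'number'] (min_width=13, slack=2)
Line 5: ['cherry', 'umbrella'] (min_width=15, slack=0)
Line 6: ['have', 'have', 'ocean'] (min_width=15, slack=0)
Line 7: ['yellow', 'bed'] (min_width=10, slack=5)
Line 8: ['computer', 'bed'] (min_width=12, slack=3)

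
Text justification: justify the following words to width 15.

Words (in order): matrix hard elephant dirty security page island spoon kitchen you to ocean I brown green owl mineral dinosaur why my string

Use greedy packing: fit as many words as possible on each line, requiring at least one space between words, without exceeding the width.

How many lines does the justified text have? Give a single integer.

Answer: 10

Derivation:
Line 1: ['matrix', 'hard'] (min_width=11, slack=4)
Line 2: ['elephant', 'dirty'] (min_width=14, slack=1)
Line 3: ['security', 'page'] (min_width=13, slack=2)
Line 4: ['island', 'spoon'] (min_width=12, slack=3)
Line 5: ['kitchen', 'you', 'to'] (min_width=14, slack=1)
Line 6: ['ocean', 'I', 'brown'] (min_width=13, slack=2)
Line 7: ['green', 'owl'] (min_width=9, slack=6)
Line 8: ['mineral'] (min_width=7, slack=8)
Line 9: ['dinosaur', 'why', 'my'] (min_width=15, slack=0)
Line 10: ['string'] (min_width=6, slack=9)
Total lines: 10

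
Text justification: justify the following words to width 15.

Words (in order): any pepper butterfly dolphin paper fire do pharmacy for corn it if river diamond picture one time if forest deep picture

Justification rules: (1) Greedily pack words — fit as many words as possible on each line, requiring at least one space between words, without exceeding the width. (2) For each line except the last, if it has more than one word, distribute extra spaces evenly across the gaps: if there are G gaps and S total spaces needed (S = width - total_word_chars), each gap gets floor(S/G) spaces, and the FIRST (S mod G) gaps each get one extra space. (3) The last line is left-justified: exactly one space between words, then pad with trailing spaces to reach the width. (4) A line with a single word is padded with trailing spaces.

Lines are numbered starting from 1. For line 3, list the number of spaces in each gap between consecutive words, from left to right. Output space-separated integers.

Line 1: ['any', 'pepper'] (min_width=10, slack=5)
Line 2: ['butterfly'] (min_width=9, slack=6)
Line 3: ['dolphin', 'paper'] (min_width=13, slack=2)
Line 4: ['fire', 'do'] (min_width=7, slack=8)
Line 5: ['pharmacy', 'for'] (min_width=12, slack=3)
Line 6: ['corn', 'it', 'if'] (min_width=10, slack=5)
Line 7: ['river', 'diamond'] (min_width=13, slack=2)
Line 8: ['picture', 'one'] (min_width=11, slack=4)
Line 9: ['time', 'if', 'forest'] (min_width=14, slack=1)
Line 10: ['deep', 'picture'] (min_width=12, slack=3)

Answer: 3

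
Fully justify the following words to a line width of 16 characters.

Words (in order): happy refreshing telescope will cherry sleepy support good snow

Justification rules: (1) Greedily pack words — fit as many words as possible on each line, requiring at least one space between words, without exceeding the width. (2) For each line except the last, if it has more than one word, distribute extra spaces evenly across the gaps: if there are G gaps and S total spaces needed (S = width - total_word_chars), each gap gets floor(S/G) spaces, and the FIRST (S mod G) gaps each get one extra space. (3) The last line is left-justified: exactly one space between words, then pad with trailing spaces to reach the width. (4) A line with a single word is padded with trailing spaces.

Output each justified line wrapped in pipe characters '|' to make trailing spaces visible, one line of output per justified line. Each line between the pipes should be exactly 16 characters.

Answer: |happy refreshing|
|telescope   will|
|cherry    sleepy|
|support     good|
|snow            |

Derivation:
Line 1: ['happy', 'refreshing'] (min_width=16, slack=0)
Line 2: ['telescope', 'will'] (min_width=14, slack=2)
Line 3: ['cherry', 'sleepy'] (min_width=13, slack=3)
Line 4: ['support', 'good'] (min_width=12, slack=4)
Line 5: ['snow'] (min_width=4, slack=12)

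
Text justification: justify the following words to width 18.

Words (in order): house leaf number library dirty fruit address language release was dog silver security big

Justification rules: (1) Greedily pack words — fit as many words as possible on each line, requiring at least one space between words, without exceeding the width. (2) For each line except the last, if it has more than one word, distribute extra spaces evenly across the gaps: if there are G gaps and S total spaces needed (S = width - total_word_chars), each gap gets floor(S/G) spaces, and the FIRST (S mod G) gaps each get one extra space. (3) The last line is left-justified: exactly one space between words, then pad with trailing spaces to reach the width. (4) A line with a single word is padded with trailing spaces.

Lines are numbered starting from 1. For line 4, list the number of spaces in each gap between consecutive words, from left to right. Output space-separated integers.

Answer: 3

Derivation:
Line 1: ['house', 'leaf', 'number'] (min_width=17, slack=1)
Line 2: ['library', 'dirty'] (min_width=13, slack=5)
Line 3: ['fruit', 'address'] (min_width=13, slack=5)
Line 4: ['language', 'release'] (min_width=16, slack=2)
Line 5: ['was', 'dog', 'silver'] (min_width=14, slack=4)
Line 6: ['security', 'big'] (min_width=12, slack=6)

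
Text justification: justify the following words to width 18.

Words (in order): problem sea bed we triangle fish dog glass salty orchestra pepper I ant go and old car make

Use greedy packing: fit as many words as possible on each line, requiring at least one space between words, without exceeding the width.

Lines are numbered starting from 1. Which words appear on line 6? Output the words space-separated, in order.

Line 1: ['problem', 'sea', 'bed', 'we'] (min_width=18, slack=0)
Line 2: ['triangle', 'fish', 'dog'] (min_width=17, slack=1)
Line 3: ['glass', 'salty'] (min_width=11, slack=7)
Line 4: ['orchestra', 'pepper', 'I'] (min_width=18, slack=0)
Line 5: ['ant', 'go', 'and', 'old', 'car'] (min_width=18, slack=0)
Line 6: ['make'] (min_width=4, slack=14)

Answer: make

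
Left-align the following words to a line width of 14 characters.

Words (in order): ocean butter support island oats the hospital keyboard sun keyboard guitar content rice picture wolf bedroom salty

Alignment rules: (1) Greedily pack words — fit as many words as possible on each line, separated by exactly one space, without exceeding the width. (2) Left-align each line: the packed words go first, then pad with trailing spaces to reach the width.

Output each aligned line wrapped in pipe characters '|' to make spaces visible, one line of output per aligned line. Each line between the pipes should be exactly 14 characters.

Line 1: ['ocean', 'butter'] (min_width=12, slack=2)
Line 2: ['support', 'island'] (min_width=14, slack=0)
Line 3: ['oats', 'the'] (min_width=8, slack=6)
Line 4: ['hospital'] (min_width=8, slack=6)
Line 5: ['keyboard', 'sun'] (min_width=12, slack=2)
Line 6: ['keyboard'] (min_width=8, slack=6)
Line 7: ['guitar', 'content'] (min_width=14, slack=0)
Line 8: ['rice', 'picture'] (min_width=12, slack=2)
Line 9: ['wolf', 'bedroom'] (min_width=12, slack=2)
Line 10: ['salty'] (min_width=5, slack=9)

Answer: |ocean butter  |
|support island|
|oats the      |
|hospital      |
|keyboard sun  |
|keyboard      |
|guitar content|
|rice picture  |
|wolf bedroom  |
|salty         |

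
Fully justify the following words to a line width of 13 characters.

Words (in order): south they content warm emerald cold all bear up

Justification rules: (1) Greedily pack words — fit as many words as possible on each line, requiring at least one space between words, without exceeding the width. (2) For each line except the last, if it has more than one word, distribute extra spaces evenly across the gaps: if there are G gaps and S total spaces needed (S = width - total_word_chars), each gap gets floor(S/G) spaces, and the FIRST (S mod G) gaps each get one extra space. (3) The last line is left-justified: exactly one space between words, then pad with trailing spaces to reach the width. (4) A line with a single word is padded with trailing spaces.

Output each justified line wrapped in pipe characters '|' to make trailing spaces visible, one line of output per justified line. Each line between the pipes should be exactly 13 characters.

Answer: |south    they|
|content  warm|
|emerald  cold|
|all bear up  |

Derivation:
Line 1: ['south', 'they'] (min_width=10, slack=3)
Line 2: ['content', 'warm'] (min_width=12, slack=1)
Line 3: ['emerald', 'cold'] (min_width=12, slack=1)
Line 4: ['all', 'bear', 'up'] (min_width=11, slack=2)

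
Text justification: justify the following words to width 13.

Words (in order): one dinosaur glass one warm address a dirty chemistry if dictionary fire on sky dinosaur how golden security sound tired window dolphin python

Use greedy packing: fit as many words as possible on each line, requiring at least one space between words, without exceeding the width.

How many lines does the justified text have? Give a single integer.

Line 1: ['one', 'dinosaur'] (min_width=12, slack=1)
Line 2: ['glass', 'one'] (min_width=9, slack=4)
Line 3: ['warm', 'address'] (min_width=12, slack=1)
Line 4: ['a', 'dirty'] (min_width=7, slack=6)
Line 5: ['chemistry', 'if'] (min_width=12, slack=1)
Line 6: ['dictionary'] (min_width=10, slack=3)
Line 7: ['fire', 'on', 'sky'] (min_width=11, slack=2)
Line 8: ['dinosaur', 'how'] (min_width=12, slack=1)
Line 9: ['golden'] (min_width=6, slack=7)
Line 10: ['security'] (min_width=8, slack=5)
Line 11: ['sound', 'tired'] (min_width=11, slack=2)
Line 12: ['window'] (min_width=6, slack=7)
Line 13: ['dolphin'] (min_width=7, slack=6)
Line 14: ['python'] (min_width=6, slack=7)
Total lines: 14

Answer: 14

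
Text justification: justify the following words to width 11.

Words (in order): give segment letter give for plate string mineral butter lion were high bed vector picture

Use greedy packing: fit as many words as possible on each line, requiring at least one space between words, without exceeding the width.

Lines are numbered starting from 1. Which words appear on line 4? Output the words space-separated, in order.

Answer: for plate

Derivation:
Line 1: ['give'] (min_width=4, slack=7)
Line 2: ['segment'] (min_width=7, slack=4)
Line 3: ['letter', 'give'] (min_width=11, slack=0)
Line 4: ['for', 'plate'] (min_width=9, slack=2)
Line 5: ['string'] (min_width=6, slack=5)
Line 6: ['mineral'] (min_width=7, slack=4)
Line 7: ['butter', 'lion'] (min_width=11, slack=0)
Line 8: ['were', 'high'] (min_width=9, slack=2)
Line 9: ['bed', 'vector'] (min_width=10, slack=1)
Line 10: ['picture'] (min_width=7, slack=4)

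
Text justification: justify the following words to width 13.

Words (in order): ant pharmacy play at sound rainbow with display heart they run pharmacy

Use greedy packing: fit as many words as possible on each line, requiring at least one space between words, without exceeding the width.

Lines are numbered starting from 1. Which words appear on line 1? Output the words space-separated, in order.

Line 1: ['ant', 'pharmacy'] (min_width=12, slack=1)
Line 2: ['play', 'at', 'sound'] (min_width=13, slack=0)
Line 3: ['rainbow', 'with'] (min_width=12, slack=1)
Line 4: ['display', 'heart'] (min_width=13, slack=0)
Line 5: ['they', 'run'] (min_width=8, slack=5)
Line 6: ['pharmacy'] (min_width=8, slack=5)

Answer: ant pharmacy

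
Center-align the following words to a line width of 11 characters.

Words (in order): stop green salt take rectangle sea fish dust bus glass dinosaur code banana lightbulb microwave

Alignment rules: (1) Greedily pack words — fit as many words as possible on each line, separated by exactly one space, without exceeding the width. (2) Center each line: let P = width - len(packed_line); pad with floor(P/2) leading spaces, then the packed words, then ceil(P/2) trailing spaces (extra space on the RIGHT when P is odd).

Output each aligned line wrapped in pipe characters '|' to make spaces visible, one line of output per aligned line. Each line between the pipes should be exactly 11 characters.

Line 1: ['stop', 'green'] (min_width=10, slack=1)
Line 2: ['salt', 'take'] (min_width=9, slack=2)
Line 3: ['rectangle'] (min_width=9, slack=2)
Line 4: ['sea', 'fish'] (min_width=8, slack=3)
Line 5: ['dust', 'bus'] (min_width=8, slack=3)
Line 6: ['glass'] (min_width=5, slack=6)
Line 7: ['dinosaur'] (min_width=8, slack=3)
Line 8: ['code', 'banana'] (min_width=11, slack=0)
Line 9: ['lightbulb'] (min_width=9, slack=2)
Line 10: ['microwave'] (min_width=9, slack=2)

Answer: |stop green |
| salt take |
| rectangle |
| sea fish  |
| dust bus  |
|   glass   |
| dinosaur  |
|code banana|
| lightbulb |
| microwave |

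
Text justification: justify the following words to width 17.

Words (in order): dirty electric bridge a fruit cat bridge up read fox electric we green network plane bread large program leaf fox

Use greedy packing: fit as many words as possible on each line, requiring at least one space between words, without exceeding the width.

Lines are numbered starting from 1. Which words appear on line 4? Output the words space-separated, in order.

Answer: read fox electric

Derivation:
Line 1: ['dirty', 'electric'] (min_width=14, slack=3)
Line 2: ['bridge', 'a', 'fruit'] (min_width=14, slack=3)
Line 3: ['cat', 'bridge', 'up'] (min_width=13, slack=4)
Line 4: ['read', 'fox', 'electric'] (min_width=17, slack=0)
Line 5: ['we', 'green', 'network'] (min_width=16, slack=1)
Line 6: ['plane', 'bread', 'large'] (min_width=17, slack=0)
Line 7: ['program', 'leaf', 'fox'] (min_width=16, slack=1)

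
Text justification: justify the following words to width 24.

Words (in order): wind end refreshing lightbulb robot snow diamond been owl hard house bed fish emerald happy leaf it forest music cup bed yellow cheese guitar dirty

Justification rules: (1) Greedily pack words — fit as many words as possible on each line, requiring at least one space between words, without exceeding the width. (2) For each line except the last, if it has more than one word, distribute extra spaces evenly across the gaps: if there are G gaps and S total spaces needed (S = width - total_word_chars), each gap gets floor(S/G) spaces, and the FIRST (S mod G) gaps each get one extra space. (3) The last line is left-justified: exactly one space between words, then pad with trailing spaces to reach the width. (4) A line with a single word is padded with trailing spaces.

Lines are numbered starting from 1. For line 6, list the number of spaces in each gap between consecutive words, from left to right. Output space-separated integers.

Line 1: ['wind', 'end', 'refreshing'] (min_width=19, slack=5)
Line 2: ['lightbulb', 'robot', 'snow'] (min_width=20, slack=4)
Line 3: ['diamond', 'been', 'owl', 'hard'] (min_width=21, slack=3)
Line 4: ['house', 'bed', 'fish', 'emerald'] (min_width=22, slack=2)
Line 5: ['happy', 'leaf', 'it', 'forest'] (min_width=20, slack=4)
Line 6: ['music', 'cup', 'bed', 'yellow'] (min_width=20, slack=4)
Line 7: ['cheese', 'guitar', 'dirty'] (min_width=19, slack=5)

Answer: 3 2 2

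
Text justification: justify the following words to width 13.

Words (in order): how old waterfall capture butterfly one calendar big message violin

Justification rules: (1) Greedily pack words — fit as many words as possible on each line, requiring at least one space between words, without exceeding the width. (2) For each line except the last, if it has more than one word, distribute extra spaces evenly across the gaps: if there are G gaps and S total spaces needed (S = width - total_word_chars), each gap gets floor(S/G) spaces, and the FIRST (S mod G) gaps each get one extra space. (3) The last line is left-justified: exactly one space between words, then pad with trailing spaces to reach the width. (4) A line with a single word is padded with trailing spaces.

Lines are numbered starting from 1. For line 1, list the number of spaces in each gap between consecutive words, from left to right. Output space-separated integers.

Line 1: ['how', 'old'] (min_width=7, slack=6)
Line 2: ['waterfall'] (min_width=9, slack=4)
Line 3: ['capture'] (min_width=7, slack=6)
Line 4: ['butterfly', 'one'] (min_width=13, slack=0)
Line 5: ['calendar', 'big'] (min_width=12, slack=1)
Line 6: ['message'] (min_width=7, slack=6)
Line 7: ['violin'] (min_width=6, slack=7)

Answer: 7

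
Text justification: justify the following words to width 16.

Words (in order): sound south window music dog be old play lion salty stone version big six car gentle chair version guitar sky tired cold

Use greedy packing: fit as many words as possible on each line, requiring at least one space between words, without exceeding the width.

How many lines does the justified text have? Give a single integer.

Line 1: ['sound', 'south'] (min_width=11, slack=5)
Line 2: ['window', 'music', 'dog'] (min_width=16, slack=0)
Line 3: ['be', 'old', 'play', 'lion'] (min_width=16, slack=0)
Line 4: ['salty', 'stone'] (min_width=11, slack=5)
Line 5: ['version', 'big', 'six'] (min_width=15, slack=1)
Line 6: ['car', 'gentle', 'chair'] (min_width=16, slack=0)
Line 7: ['version', 'guitar'] (min_width=14, slack=2)
Line 8: ['sky', 'tired', 'cold'] (min_width=14, slack=2)
Total lines: 8

Answer: 8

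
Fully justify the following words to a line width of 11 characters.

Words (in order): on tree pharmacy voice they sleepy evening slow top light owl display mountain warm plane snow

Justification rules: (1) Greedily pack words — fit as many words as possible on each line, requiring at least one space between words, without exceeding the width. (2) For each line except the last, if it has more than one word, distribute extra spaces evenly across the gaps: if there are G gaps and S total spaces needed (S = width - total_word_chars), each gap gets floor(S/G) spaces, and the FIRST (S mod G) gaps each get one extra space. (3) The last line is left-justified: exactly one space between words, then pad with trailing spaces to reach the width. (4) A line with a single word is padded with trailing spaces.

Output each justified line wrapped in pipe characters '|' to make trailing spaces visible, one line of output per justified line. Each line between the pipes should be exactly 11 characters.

Answer: |on     tree|
|pharmacy   |
|voice  they|
|sleepy     |
|evening    |
|slow    top|
|light   owl|
|display    |
|mountain   |
|warm  plane|
|snow       |

Derivation:
Line 1: ['on', 'tree'] (min_width=7, slack=4)
Line 2: ['pharmacy'] (min_width=8, slack=3)
Line 3: ['voice', 'they'] (min_width=10, slack=1)
Line 4: ['sleepy'] (min_width=6, slack=5)
Line 5: ['evening'] (min_width=7, slack=4)
Line 6: ['slow', 'top'] (min_width=8, slack=3)
Line 7: ['light', 'owl'] (min_width=9, slack=2)
Line 8: ['display'] (min_width=7, slack=4)
Line 9: ['mountain'] (min_width=8, slack=3)
Line 10: ['warm', 'plane'] (min_width=10, slack=1)
Line 11: ['snow'] (min_width=4, slack=7)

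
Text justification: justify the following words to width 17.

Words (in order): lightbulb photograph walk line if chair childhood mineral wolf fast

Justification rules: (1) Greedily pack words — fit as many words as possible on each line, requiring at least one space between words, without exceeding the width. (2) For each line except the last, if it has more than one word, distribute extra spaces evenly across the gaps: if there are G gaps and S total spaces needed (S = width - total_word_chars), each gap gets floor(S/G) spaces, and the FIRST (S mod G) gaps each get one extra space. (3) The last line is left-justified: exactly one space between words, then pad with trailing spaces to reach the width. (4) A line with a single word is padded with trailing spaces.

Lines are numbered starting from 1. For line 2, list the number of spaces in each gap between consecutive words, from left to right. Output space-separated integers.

Answer: 3

Derivation:
Line 1: ['lightbulb'] (min_width=9, slack=8)
Line 2: ['photograph', 'walk'] (min_width=15, slack=2)
Line 3: ['line', 'if', 'chair'] (min_width=13, slack=4)
Line 4: ['childhood', 'mineral'] (min_width=17, slack=0)
Line 5: ['wolf', 'fast'] (min_width=9, slack=8)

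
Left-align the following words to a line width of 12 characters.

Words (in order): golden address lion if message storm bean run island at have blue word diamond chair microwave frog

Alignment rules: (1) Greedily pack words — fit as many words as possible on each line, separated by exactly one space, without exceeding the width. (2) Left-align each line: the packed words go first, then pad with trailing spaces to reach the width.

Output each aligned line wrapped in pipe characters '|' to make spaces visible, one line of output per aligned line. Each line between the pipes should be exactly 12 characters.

Line 1: ['golden'] (min_width=6, slack=6)
Line 2: ['address', 'lion'] (min_width=12, slack=0)
Line 3: ['if', 'message'] (min_width=10, slack=2)
Line 4: ['storm', 'bean'] (min_width=10, slack=2)
Line 5: ['run', 'island'] (min_width=10, slack=2)
Line 6: ['at', 'have', 'blue'] (min_width=12, slack=0)
Line 7: ['word', 'diamond'] (min_width=12, slack=0)
Line 8: ['chair'] (min_width=5, slack=7)
Line 9: ['microwave'] (min_width=9, slack=3)
Line 10: ['frog'] (min_width=4, slack=8)

Answer: |golden      |
|address lion|
|if message  |
|storm bean  |
|run island  |
|at have blue|
|word diamond|
|chair       |
|microwave   |
|frog        |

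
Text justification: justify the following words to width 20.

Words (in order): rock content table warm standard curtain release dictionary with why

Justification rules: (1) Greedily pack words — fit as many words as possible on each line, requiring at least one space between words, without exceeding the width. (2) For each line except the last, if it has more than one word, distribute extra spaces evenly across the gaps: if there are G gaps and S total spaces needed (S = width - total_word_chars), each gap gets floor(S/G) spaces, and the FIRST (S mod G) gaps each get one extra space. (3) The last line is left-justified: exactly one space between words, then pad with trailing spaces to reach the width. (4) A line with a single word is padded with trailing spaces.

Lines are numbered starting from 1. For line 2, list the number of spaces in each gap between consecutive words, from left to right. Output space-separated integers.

Line 1: ['rock', 'content', 'table'] (min_width=18, slack=2)
Line 2: ['warm', 'standard'] (min_width=13, slack=7)
Line 3: ['curtain', 'release'] (min_width=15, slack=5)
Line 4: ['dictionary', 'with', 'why'] (min_width=19, slack=1)

Answer: 8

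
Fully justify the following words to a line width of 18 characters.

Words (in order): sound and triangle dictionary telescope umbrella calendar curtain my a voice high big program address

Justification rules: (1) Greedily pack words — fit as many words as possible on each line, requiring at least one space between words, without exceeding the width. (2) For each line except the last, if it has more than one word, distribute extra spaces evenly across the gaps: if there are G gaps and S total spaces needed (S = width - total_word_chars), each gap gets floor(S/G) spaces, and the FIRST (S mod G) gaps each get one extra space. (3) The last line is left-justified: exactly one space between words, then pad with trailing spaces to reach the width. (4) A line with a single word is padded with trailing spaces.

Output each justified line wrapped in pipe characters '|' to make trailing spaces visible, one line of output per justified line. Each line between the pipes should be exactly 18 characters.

Answer: |sound and triangle|
|dictionary        |
|telescope umbrella|
|calendar   curtain|
|my  a  voice  high|
|big        program|
|address           |

Derivation:
Line 1: ['sound', 'and', 'triangle'] (min_width=18, slack=0)
Line 2: ['dictionary'] (min_width=10, slack=8)
Line 3: ['telescope', 'umbrella'] (min_width=18, slack=0)
Line 4: ['calendar', 'curtain'] (min_width=16, slack=2)
Line 5: ['my', 'a', 'voice', 'high'] (min_width=15, slack=3)
Line 6: ['big', 'program'] (min_width=11, slack=7)
Line 7: ['address'] (min_width=7, slack=11)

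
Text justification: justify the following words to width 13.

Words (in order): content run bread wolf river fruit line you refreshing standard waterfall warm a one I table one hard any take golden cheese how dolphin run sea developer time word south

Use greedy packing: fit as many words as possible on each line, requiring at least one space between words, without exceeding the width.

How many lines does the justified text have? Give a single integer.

Line 1: ['content', 'run'] (min_width=11, slack=2)
Line 2: ['bread', 'wolf'] (min_width=10, slack=3)
Line 3: ['river', 'fruit'] (min_width=11, slack=2)
Line 4: ['line', 'you'] (min_width=8, slack=5)
Line 5: ['refreshing'] (min_width=10, slack=3)
Line 6: ['standard'] (min_width=8, slack=5)
Line 7: ['waterfall'] (min_width=9, slack=4)
Line 8: ['warm', 'a', 'one', 'I'] (min_width=12, slack=1)
Line 9: ['table', 'one'] (min_width=9, slack=4)
Line 10: ['hard', 'any', 'take'] (min_width=13, slack=0)
Line 11: ['golden', 'cheese'] (min_width=13, slack=0)
Line 12: ['how', 'dolphin'] (min_width=11, slack=2)
Line 13: ['run', 'sea'] (min_width=7, slack=6)
Line 14: ['developer'] (min_width=9, slack=4)
Line 15: ['time', 'word'] (min_width=9, slack=4)
Line 16: ['south'] (min_width=5, slack=8)
Total lines: 16

Answer: 16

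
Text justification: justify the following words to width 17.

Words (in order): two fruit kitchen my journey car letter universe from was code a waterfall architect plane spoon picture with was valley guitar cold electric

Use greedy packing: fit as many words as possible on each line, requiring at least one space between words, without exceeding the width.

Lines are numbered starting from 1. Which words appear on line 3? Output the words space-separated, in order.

Line 1: ['two', 'fruit', 'kitchen'] (min_width=17, slack=0)
Line 2: ['my', 'journey', 'car'] (min_width=14, slack=3)
Line 3: ['letter', 'universe'] (min_width=15, slack=2)
Line 4: ['from', 'was', 'code', 'a'] (min_width=15, slack=2)
Line 5: ['waterfall'] (min_width=9, slack=8)
Line 6: ['architect', 'plane'] (min_width=15, slack=2)
Line 7: ['spoon', 'picture'] (min_width=13, slack=4)
Line 8: ['with', 'was', 'valley'] (min_width=15, slack=2)
Line 9: ['guitar', 'cold'] (min_width=11, slack=6)
Line 10: ['electric'] (min_width=8, slack=9)

Answer: letter universe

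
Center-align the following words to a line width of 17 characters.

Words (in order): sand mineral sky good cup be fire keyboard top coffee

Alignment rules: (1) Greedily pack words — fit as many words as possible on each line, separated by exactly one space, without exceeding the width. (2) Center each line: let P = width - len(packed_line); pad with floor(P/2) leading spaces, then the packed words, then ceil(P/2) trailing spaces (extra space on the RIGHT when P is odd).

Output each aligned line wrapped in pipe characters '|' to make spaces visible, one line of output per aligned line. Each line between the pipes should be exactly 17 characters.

Answer: |sand mineral sky |
|good cup be fire |
|  keyboard top   |
|     coffee      |

Derivation:
Line 1: ['sand', 'mineral', 'sky'] (min_width=16, slack=1)
Line 2: ['good', 'cup', 'be', 'fire'] (min_width=16, slack=1)
Line 3: ['keyboard', 'top'] (min_width=12, slack=5)
Line 4: ['coffee'] (min_width=6, slack=11)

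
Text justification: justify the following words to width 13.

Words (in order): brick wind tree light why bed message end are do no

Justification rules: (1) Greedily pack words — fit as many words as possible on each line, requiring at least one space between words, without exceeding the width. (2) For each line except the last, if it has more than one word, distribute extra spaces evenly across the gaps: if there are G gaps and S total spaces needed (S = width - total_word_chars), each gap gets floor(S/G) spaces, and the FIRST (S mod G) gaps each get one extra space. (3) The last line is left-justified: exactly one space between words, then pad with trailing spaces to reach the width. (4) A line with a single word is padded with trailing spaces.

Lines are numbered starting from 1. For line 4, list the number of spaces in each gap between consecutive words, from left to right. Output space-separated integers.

Answer: 3

Derivation:
Line 1: ['brick', 'wind'] (min_width=10, slack=3)
Line 2: ['tree', 'light'] (min_width=10, slack=3)
Line 3: ['why', 'bed'] (min_width=7, slack=6)
Line 4: ['message', 'end'] (min_width=11, slack=2)
Line 5: ['are', 'do', 'no'] (min_width=9, slack=4)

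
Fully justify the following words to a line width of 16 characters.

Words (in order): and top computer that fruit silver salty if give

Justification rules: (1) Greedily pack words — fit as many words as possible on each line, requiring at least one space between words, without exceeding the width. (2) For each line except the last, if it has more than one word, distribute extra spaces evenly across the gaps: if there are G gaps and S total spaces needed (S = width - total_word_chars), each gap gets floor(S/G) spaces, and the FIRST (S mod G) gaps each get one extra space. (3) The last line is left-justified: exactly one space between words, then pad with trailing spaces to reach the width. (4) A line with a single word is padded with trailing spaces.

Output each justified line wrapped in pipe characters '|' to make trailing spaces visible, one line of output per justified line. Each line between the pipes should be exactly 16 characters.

Line 1: ['and', 'top', 'computer'] (min_width=16, slack=0)
Line 2: ['that', 'fruit'] (min_width=10, slack=6)
Line 3: ['silver', 'salty', 'if'] (min_width=15, slack=1)
Line 4: ['give'] (min_width=4, slack=12)

Answer: |and top computer|
|that       fruit|
|silver  salty if|
|give            |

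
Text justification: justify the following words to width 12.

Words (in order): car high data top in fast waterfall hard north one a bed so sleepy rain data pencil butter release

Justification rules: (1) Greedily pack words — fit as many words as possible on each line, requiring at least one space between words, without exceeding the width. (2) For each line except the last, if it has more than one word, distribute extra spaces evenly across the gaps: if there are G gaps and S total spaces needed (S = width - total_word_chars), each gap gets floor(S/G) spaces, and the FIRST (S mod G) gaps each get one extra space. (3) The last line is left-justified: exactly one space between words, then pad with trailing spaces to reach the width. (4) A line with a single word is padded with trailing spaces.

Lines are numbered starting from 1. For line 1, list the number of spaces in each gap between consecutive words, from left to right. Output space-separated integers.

Line 1: ['car', 'high'] (min_width=8, slack=4)
Line 2: ['data', 'top', 'in'] (min_width=11, slack=1)
Line 3: ['fast'] (min_width=4, slack=8)
Line 4: ['waterfall'] (min_width=9, slack=3)
Line 5: ['hard', 'north'] (min_width=10, slack=2)
Line 6: ['one', 'a', 'bed', 'so'] (min_width=12, slack=0)
Line 7: ['sleepy', 'rain'] (min_width=11, slack=1)
Line 8: ['data', 'pencil'] (min_width=11, slack=1)
Line 9: ['butter'] (min_width=6, slack=6)
Line 10: ['release'] (min_width=7, slack=5)

Answer: 5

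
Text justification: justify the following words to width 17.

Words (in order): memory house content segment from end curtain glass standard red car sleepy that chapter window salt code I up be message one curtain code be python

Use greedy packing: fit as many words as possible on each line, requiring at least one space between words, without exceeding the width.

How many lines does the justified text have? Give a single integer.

Answer: 10

Derivation:
Line 1: ['memory', 'house'] (min_width=12, slack=5)
Line 2: ['content', 'segment'] (min_width=15, slack=2)
Line 3: ['from', 'end', 'curtain'] (min_width=16, slack=1)
Line 4: ['glass', 'standard'] (min_width=14, slack=3)
Line 5: ['red', 'car', 'sleepy'] (min_width=14, slack=3)
Line 6: ['that', 'chapter'] (min_width=12, slack=5)
Line 7: ['window', 'salt', 'code'] (min_width=16, slack=1)
Line 8: ['I', 'up', 'be', 'message'] (min_width=15, slack=2)
Line 9: ['one', 'curtain', 'code'] (min_width=16, slack=1)
Line 10: ['be', 'python'] (min_width=9, slack=8)
Total lines: 10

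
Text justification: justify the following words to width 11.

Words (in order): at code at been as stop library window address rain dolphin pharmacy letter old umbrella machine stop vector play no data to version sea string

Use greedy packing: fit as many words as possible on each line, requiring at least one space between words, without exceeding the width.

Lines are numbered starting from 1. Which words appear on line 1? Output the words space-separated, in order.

Line 1: ['at', 'code', 'at'] (min_width=10, slack=1)
Line 2: ['been', 'as'] (min_width=7, slack=4)
Line 3: ['stop'] (min_width=4, slack=7)
Line 4: ['library'] (min_width=7, slack=4)
Line 5: ['window'] (min_width=6, slack=5)
Line 6: ['address'] (min_width=7, slack=4)
Line 7: ['rain'] (min_width=4, slack=7)
Line 8: ['dolphin'] (min_width=7, slack=4)
Line 9: ['pharmacy'] (min_width=8, slack=3)
Line 10: ['letter', 'old'] (min_width=10, slack=1)
Line 11: ['umbrella'] (min_width=8, slack=3)
Line 12: ['machine'] (min_width=7, slack=4)
Line 13: ['stop', 'vector'] (min_width=11, slack=0)
Line 14: ['play', 'no'] (min_width=7, slack=4)
Line 15: ['data', 'to'] (min_width=7, slack=4)
Line 16: ['version', 'sea'] (min_width=11, slack=0)
Line 17: ['string'] (min_width=6, slack=5)

Answer: at code at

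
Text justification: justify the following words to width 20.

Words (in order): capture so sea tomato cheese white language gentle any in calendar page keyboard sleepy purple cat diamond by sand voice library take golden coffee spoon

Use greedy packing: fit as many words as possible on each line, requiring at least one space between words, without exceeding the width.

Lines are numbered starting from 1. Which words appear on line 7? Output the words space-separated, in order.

Answer: by sand voice

Derivation:
Line 1: ['capture', 'so', 'sea'] (min_width=14, slack=6)
Line 2: ['tomato', 'cheese', 'white'] (min_width=19, slack=1)
Line 3: ['language', 'gentle', 'any'] (min_width=19, slack=1)
Line 4: ['in', 'calendar', 'page'] (min_width=16, slack=4)
Line 5: ['keyboard', 'sleepy'] (min_width=15, slack=5)
Line 6: ['purple', 'cat', 'diamond'] (min_width=18, slack=2)
Line 7: ['by', 'sand', 'voice'] (min_width=13, slack=7)
Line 8: ['library', 'take', 'golden'] (min_width=19, slack=1)
Line 9: ['coffee', 'spoon'] (min_width=12, slack=8)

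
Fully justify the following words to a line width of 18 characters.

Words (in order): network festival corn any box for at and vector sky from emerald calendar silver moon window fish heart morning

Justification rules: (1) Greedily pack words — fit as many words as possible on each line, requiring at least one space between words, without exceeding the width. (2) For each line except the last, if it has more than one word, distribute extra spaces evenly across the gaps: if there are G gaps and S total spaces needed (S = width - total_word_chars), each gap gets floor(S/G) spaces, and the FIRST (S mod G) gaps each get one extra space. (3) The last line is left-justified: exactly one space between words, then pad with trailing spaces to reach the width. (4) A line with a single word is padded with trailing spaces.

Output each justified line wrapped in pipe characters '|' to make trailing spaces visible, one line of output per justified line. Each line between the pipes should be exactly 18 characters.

Answer: |network   festival|
|corn  any  box for|
|at  and vector sky|
|from       emerald|
|calendar    silver|
|moon  window  fish|
|heart morning     |

Derivation:
Line 1: ['network', 'festival'] (min_width=16, slack=2)
Line 2: ['corn', 'any', 'box', 'for'] (min_width=16, slack=2)
Line 3: ['at', 'and', 'vector', 'sky'] (min_width=17, slack=1)
Line 4: ['from', 'emerald'] (min_width=12, slack=6)
Line 5: ['calendar', 'silver'] (min_width=15, slack=3)
Line 6: ['moon', 'window', 'fish'] (min_width=16, slack=2)
Line 7: ['heart', 'morning'] (min_width=13, slack=5)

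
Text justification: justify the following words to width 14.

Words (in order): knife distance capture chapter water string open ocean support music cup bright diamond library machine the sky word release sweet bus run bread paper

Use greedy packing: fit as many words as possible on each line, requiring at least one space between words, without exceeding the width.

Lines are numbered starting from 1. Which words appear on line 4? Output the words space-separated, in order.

Line 1: ['knife', 'distance'] (min_width=14, slack=0)
Line 2: ['capture'] (min_width=7, slack=7)
Line 3: ['chapter', 'water'] (min_width=13, slack=1)
Line 4: ['string', 'open'] (min_width=11, slack=3)
Line 5: ['ocean', 'support'] (min_width=13, slack=1)
Line 6: ['music', 'cup'] (min_width=9, slack=5)
Line 7: ['bright', 'diamond'] (min_width=14, slack=0)
Line 8: ['library'] (min_width=7, slack=7)
Line 9: ['machine', 'the'] (min_width=11, slack=3)
Line 10: ['sky', 'word'] (min_width=8, slack=6)
Line 11: ['release', 'sweet'] (min_width=13, slack=1)
Line 12: ['bus', 'run', 'bread'] (min_width=13, slack=1)
Line 13: ['paper'] (min_width=5, slack=9)

Answer: string open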